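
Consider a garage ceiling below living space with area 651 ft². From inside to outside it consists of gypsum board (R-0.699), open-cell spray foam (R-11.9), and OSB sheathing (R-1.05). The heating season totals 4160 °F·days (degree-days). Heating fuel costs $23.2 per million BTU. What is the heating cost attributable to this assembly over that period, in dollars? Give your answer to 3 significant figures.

110 dollars

R_total = 0.699 + 11.9 + 1.05 = 13.65 ft²·°F·h/BTU
E = A × HDD × 24 / R = 651 × 4160 × 24 / 13.65 = 4762000 BTU
Cost = 4762000/10⁶ × 23.2 = $110.5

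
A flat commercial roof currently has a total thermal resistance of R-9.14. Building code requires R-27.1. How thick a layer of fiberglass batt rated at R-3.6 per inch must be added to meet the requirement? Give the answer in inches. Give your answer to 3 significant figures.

ΔR = 27.1 − 9.14 = 17.96 ft²·°F·h/BTU
L = ΔR / (R/in) = 17.96/3.6 = 4.989 in

4.99 in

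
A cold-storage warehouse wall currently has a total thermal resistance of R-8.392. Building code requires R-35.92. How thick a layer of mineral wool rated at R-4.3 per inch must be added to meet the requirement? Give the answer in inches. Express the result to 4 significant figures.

ΔR = 35.92 − 8.392 = 27.528 ft²·°F·h/BTU
L = ΔR / (R/in) = 27.528/4.3 = 6.4019 in

6.402 in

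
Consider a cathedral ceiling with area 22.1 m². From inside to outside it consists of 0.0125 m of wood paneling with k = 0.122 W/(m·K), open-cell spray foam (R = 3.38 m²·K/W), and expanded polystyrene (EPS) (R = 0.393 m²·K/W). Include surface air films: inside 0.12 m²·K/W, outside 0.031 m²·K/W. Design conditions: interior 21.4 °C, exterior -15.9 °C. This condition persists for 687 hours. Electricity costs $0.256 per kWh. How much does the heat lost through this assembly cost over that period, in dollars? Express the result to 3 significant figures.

0.0125/0.122 = 0.1025
R_total = 0.12 + 0.1025 + 3.38 + 0.393 + 0.031 = 4.026 m²·K/W
Q = 22.1 × (21.4 − (-15.9)) / 4.026 = 204.7 W
E = 204.7 W × 687 h / 1000 = 140.6 kWh
Cost = 140.6 × 0.256 = $36.01

36.0 dollars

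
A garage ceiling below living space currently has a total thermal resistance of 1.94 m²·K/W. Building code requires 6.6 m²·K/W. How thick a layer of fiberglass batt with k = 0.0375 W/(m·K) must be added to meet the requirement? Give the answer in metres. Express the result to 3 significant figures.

ΔR = 6.6 − 1.94 = 4.66 m²·K/W
L = ΔR × k = 4.66 × 0.0375 = 0.1747 m

0.175 m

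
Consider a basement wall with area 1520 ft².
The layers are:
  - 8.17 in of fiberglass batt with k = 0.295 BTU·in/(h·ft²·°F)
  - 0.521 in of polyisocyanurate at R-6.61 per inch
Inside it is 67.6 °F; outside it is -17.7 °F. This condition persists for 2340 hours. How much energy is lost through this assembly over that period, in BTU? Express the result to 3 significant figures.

9740000 BTU

8.17/0.295 = 27.69
0.521 × 6.61 = 3.444
R_total = 27.69 + 3.444 = 31.14 ft²·°F·h/BTU
Q = 1520 × (67.6 − (-17.7)) / 31.14 = 4164 BTU/h
E = 4164 × 2340 = 9743000 BTU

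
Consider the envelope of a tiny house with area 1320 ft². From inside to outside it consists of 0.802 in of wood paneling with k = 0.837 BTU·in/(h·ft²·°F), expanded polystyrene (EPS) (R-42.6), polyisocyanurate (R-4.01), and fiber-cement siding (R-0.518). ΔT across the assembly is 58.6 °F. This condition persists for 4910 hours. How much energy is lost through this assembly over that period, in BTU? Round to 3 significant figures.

0.802/0.837 = 0.9582
R_total = 0.9582 + 42.6 + 4.01 + 0.518 = 48.09 ft²·°F·h/BTU
Q = 1320 × 58.6 / 48.09 = 1609 BTU/h
E = 1609 × 4910 = 7898000 BTU

7900000 BTU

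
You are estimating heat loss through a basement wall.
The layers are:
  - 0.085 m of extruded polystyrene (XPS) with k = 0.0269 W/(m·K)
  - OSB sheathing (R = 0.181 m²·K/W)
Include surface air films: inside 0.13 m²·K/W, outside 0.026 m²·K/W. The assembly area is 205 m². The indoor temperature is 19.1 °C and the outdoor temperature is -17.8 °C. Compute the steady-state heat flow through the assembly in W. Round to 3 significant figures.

2160 W

0.085/0.0269 = 3.16
R_total = 0.13 + 3.16 + 0.181 + 0.026 = 3.497 m²·K/W
Q = A·ΔT/R = 205 × (19.1 − (-17.8)) / 3.497 = 2163 W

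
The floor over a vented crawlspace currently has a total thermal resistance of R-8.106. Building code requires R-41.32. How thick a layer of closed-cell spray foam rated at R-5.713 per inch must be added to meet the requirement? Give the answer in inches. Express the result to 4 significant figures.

5.814 in

ΔR = 41.32 − 8.106 = 33.214 ft²·°F·h/BTU
L = ΔR / (R/in) = 33.214/5.713 = 5.8138 in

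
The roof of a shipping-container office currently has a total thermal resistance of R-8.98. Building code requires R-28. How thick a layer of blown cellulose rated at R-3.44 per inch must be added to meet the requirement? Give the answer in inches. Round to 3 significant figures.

5.53 in

ΔR = 28 − 8.98 = 19.02 ft²·°F·h/BTU
L = ΔR / (R/in) = 19.02/3.44 = 5.529 in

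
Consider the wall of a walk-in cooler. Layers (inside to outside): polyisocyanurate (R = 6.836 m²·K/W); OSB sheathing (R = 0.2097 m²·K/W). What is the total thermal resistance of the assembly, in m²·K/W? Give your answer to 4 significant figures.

7.046 m²·K/W

R_total = 6.836 + 0.2097 = 7.0457 m²·K/W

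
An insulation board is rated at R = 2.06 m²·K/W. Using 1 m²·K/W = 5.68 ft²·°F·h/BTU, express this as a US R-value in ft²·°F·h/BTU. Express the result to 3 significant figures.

R_US = 2.06 × 5.68 = 11.7

11.7 ft²·°F·h/BTU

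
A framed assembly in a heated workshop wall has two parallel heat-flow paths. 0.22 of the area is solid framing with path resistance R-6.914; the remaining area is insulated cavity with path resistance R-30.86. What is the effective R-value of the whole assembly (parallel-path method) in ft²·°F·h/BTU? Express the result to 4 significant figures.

U_eff = 0.78/30.86 + 0.22/6.914 = 0.025275 + 0.031819 = 0.057095
R_eff = 1/U_eff = 17.515 ft²·°F·h/BTU

17.51 ft²·°F·h/BTU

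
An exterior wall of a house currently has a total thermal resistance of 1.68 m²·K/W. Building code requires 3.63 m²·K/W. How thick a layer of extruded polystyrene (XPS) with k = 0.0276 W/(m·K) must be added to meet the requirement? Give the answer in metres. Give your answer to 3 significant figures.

ΔR = 3.63 − 1.68 = 1.95 m²·K/W
L = ΔR × k = 1.95 × 0.0276 = 0.05382 m

0.0538 m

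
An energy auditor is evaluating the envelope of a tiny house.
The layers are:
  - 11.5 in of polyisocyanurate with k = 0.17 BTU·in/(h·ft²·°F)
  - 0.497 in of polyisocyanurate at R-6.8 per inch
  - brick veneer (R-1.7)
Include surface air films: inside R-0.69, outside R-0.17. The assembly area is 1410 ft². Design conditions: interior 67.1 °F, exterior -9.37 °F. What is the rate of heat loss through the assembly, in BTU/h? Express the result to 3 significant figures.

11.5/0.17 = 67.65
0.497 × 6.8 = 3.38
R_total = 0.69 + 67.65 + 3.38 + 1.7 + 0.17 = 73.59 ft²·°F·h/BTU
Q = A·ΔT/R = 1410 × (67.1 − (-9.37)) / 73.59 = 1465 BTU/h

1470 BTU/h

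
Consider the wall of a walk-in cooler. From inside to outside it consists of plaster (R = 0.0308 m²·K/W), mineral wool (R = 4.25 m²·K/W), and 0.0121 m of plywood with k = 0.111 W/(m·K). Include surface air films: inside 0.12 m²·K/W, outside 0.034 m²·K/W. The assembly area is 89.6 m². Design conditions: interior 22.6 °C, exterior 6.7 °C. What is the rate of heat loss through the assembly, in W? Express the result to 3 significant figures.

314 W

0.0121/0.111 = 0.109
R_total = 0.12 + 0.0308 + 4.25 + 0.109 + 0.034 = 4.544 m²·K/W
Q = A·ΔT/R = 89.6 × (22.6 − 6.7) / 4.544 = 313.5 W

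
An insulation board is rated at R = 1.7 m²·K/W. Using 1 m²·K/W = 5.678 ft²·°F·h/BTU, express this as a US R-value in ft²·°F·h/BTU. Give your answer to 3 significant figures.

R_US = 1.7 × 5.678 = 9.653

9.65 ft²·°F·h/BTU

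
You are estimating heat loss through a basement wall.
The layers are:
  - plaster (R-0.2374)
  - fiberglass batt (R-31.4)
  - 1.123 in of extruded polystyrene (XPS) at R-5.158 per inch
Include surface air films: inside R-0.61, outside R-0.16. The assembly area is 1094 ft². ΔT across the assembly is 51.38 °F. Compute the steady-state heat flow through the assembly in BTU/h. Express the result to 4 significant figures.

1.123 × 5.158 = 5.7924
R_total = 0.61 + 0.2374 + 31.4 + 5.7924 + 0.16 = 38.2 ft²·°F·h/BTU
Q = A·ΔT/R = 1094 × 51.38 / 38.2 = 1471.5 BTU/h

1471 BTU/h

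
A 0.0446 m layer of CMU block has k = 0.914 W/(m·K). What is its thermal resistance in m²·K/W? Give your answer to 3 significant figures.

R = L/k = 0.0446/0.914 = 0.0488 m²·K/W

0.0488 m²·K/W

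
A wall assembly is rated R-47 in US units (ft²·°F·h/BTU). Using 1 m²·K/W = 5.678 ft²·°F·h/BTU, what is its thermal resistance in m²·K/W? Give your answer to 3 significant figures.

8.28 m²·K/W

R_SI = 47/5.678 = 8.278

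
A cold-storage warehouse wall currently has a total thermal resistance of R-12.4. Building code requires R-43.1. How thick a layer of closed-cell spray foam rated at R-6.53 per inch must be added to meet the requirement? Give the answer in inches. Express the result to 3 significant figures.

ΔR = 43.1 − 12.4 = 30.7 ft²·°F·h/BTU
L = ΔR / (R/in) = 30.7/6.53 = 4.701 in

4.70 in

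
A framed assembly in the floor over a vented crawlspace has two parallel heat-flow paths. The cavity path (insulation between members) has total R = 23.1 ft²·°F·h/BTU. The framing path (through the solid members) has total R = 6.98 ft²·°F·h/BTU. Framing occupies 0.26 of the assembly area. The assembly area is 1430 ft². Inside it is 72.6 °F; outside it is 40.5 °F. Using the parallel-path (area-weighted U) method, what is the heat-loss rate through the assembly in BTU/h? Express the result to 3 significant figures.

U_eff = 0.74/23.1 + 0.26/6.98 = 0.03203 + 0.03725 = 0.06928
R_eff = 1/U_eff = 14.43 ft²·°F·h/BTU
Q = 1430 × (72.6 − 40.5) / 14.43 = 3180 BTU/h

3180 BTU/h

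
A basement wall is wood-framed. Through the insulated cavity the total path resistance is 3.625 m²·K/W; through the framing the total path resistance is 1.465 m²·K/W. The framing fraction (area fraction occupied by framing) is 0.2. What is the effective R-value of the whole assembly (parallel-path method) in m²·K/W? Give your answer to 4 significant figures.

U_eff = 0.8/3.625 + 0.2/1.465 = 0.22069 + 0.13652 = 0.35721
R_eff = 1/U_eff = 2.7995 m²·K/W

2.799 m²·K/W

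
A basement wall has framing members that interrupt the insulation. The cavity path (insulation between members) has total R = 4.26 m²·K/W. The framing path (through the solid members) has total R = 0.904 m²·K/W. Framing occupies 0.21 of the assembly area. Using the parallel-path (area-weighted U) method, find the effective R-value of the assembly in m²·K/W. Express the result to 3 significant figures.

U_eff = 0.79/4.26 + 0.21/0.904 = 0.1854 + 0.2323 = 0.4177
R_eff = 1/U_eff = 2.394 m²·K/W

2.39 m²·K/W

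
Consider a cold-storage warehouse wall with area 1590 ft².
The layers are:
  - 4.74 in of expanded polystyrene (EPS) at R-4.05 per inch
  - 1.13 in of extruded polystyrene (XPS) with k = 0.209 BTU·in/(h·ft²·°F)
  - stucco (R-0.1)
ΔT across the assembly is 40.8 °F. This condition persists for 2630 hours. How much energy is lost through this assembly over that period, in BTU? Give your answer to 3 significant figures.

4.74 × 4.05 = 19.2
1.13/0.209 = 5.407
R_total = 19.2 + 5.407 + 0.1 = 24.7 ft²·°F·h/BTU
Q = 1590 × 40.8 / 24.7 = 2626 BTU/h
E = 2626 × 2630 = 6906000 BTU

6910000 BTU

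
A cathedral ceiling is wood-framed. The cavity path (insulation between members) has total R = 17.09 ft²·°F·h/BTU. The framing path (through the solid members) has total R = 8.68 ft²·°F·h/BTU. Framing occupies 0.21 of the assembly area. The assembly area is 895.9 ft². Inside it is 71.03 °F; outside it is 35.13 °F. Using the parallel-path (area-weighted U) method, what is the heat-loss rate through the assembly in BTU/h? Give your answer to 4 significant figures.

2265 BTU/h

U_eff = 0.79/17.09 + 0.21/8.68 = 0.046226 + 0.024194 = 0.070419
R_eff = 1/U_eff = 14.201 ft²·°F·h/BTU
Q = 895.9 × (71.03 − 35.13) / 14.201 = 2264.9 BTU/h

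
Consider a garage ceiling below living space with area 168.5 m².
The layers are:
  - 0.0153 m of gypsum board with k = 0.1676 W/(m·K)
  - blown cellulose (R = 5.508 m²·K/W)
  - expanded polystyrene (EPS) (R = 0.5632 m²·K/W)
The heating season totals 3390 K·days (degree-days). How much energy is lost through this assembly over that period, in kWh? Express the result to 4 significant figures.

2225 kWh

0.0153/0.1676 = 0.091289
R_total = 0.091289 + 5.508 + 0.5632 = 6.1625 m²·K/W
E = A × HDD × 24 / R / 1000 = 168.5 × 3390 × 24 / 6.1625 / 1000 = 2224.6 kWh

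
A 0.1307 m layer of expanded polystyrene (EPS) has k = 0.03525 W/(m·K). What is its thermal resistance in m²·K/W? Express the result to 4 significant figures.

3.708 m²·K/W

R = L/k = 0.1307/0.03525 = 3.7078 m²·K/W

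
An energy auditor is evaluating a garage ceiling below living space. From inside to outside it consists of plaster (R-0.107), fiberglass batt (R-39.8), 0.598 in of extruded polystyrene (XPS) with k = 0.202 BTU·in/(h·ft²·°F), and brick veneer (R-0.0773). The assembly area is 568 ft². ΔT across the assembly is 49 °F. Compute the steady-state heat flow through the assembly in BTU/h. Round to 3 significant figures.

0.598/0.202 = 2.96
R_total = 0.107 + 39.8 + 2.96 + 0.0773 = 42.94 ft²·°F·h/BTU
Q = A·ΔT/R = 568 × 49 / 42.94 = 648.1 BTU/h

648 BTU/h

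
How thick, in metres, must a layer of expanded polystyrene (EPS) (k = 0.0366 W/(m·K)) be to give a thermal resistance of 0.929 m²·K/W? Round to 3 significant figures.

0.0340 m

L = R·k = 0.929 × 0.0366 = 0.034 m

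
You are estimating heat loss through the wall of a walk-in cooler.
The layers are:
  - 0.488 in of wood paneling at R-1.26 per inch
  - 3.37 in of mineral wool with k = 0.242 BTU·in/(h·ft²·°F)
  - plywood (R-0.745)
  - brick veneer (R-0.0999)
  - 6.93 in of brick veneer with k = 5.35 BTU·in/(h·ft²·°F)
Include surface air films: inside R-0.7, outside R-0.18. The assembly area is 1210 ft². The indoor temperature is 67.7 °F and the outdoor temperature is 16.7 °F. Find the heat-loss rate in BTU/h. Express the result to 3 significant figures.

3510 BTU/h

0.488 × 1.26 = 0.6149
3.37/0.242 = 13.93
6.93/5.35 = 1.295
R_total = 0.7 + 0.6149 + 13.93 + 0.745 + 0.0999 + 1.295 + 0.18 = 17.56 ft²·°F·h/BTU
Q = A·ΔT/R = 1210 × (67.7 − 16.7) / 17.56 = 3514 BTU/h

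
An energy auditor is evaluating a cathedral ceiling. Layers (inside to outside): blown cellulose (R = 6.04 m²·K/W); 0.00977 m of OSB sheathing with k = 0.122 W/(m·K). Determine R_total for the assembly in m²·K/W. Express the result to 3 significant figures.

6.12 m²·K/W

0.00977/0.122 = 0.08008
R_total = 6.04 + 0.08008 = 6.12 m²·K/W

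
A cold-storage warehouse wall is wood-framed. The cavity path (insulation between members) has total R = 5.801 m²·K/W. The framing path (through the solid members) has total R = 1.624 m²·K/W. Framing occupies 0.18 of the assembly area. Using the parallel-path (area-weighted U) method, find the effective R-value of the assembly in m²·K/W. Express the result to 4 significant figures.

U_eff = 0.82/5.801 + 0.18/1.624 = 0.14135 + 0.11084 = 0.25219
R_eff = 1/U_eff = 3.9652 m²·K/W

3.965 m²·K/W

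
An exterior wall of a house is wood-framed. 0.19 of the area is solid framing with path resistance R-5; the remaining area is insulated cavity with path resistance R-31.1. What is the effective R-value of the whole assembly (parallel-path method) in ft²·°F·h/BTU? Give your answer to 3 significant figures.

U_eff = 0.81/31.1 + 0.19/5 = 0.02605 + 0.038 = 0.06405
R_eff = 1/U_eff = 15.61 ft²·°F·h/BTU

15.6 ft²·°F·h/BTU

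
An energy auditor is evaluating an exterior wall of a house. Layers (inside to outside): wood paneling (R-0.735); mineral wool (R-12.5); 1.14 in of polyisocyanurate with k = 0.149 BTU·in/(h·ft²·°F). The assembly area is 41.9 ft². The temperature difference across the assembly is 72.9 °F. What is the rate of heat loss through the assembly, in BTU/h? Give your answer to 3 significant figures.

1.14/0.149 = 7.651
R_total = 0.735 + 12.5 + 7.651 = 20.89 ft²·°F·h/BTU
Q = A·ΔT/R = 41.9 × 72.9 / 20.89 = 146.2 BTU/h

146 BTU/h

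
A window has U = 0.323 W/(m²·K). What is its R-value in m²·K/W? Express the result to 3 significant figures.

3.10 m²·K/W

R = 1/U = 1/0.323 = 3.096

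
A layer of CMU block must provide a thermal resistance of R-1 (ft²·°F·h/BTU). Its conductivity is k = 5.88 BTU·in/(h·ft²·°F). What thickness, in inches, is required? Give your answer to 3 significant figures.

5.88 in

L = R × k = 1 × 5.88 = 5.88 in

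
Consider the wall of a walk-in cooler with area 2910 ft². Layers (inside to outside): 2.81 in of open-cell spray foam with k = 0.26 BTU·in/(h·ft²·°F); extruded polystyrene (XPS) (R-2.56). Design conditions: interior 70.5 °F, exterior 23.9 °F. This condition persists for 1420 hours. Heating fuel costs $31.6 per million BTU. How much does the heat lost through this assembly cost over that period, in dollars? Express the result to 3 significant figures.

455 dollars

2.81/0.26 = 10.81
R_total = 10.81 + 2.56 = 13.37 ft²·°F·h/BTU
Q = 2910 × (70.5 − 23.9) / 13.37 = 10140 BTU/h
E = 10140 × 1420 = 14400000 BTU
Cost = 14400000/10⁶ × 31.6 = $455.2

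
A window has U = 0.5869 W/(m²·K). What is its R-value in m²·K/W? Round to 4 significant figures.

R = 1/U = 1/0.5869 = 1.7039

1.704 m²·K/W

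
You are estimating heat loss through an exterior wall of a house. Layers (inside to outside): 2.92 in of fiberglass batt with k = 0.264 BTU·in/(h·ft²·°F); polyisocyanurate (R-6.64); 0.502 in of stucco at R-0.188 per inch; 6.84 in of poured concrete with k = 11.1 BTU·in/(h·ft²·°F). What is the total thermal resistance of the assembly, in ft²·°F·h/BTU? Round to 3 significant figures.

2.92/0.264 = 11.06
0.502 × 0.188 = 0.09438
6.84/11.1 = 0.6162
R_total = 11.06 + 6.64 + 0.09438 + 0.6162 = 18.41 ft²·°F·h/BTU

18.4 ft²·°F·h/BTU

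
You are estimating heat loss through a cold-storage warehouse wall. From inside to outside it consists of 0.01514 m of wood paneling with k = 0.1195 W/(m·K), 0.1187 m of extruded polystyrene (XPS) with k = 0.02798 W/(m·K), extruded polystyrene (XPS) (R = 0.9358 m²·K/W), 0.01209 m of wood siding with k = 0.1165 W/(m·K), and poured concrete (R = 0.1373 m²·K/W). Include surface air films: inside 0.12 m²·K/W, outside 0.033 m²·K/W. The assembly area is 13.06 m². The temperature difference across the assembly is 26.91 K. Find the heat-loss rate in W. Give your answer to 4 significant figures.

0.01514/0.1195 = 0.12669
0.1187/0.02798 = 4.2423
0.01209/0.1165 = 0.10378
R_total = 0.12 + 0.12669 + 4.2423 + 0.9358 + 0.10378 + 0.1373 + 0.033 = 5.6989 m²·K/W
Q = A·ΔT/R = 13.06 × 26.91 / 5.6989 = 61.669 W

61.67 W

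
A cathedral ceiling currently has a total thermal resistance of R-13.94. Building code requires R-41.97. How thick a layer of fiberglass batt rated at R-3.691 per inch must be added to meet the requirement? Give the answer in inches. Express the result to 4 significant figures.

7.594 in

ΔR = 41.97 − 13.94 = 28.03 ft²·°F·h/BTU
L = ΔR / (R/in) = 28.03/3.691 = 7.5941 in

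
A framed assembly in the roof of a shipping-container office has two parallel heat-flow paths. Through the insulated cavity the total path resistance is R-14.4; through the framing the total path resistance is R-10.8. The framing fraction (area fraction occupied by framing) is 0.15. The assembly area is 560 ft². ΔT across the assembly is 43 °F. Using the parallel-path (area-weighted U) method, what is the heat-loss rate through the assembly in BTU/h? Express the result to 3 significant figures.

1760 BTU/h

U_eff = 0.85/14.4 + 0.15/10.8 = 0.05903 + 0.01389 = 0.07292
R_eff = 1/U_eff = 13.71 ft²·°F·h/BTU
Q = 560 × 43 / 13.71 = 1756 BTU/h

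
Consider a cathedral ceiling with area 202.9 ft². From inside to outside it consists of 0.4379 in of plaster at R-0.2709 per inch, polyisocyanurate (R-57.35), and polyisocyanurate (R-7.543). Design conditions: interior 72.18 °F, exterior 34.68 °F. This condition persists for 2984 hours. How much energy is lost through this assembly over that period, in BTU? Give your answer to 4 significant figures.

349200 BTU

0.4379 × 0.2709 = 0.11863
R_total = 0.11863 + 57.35 + 7.543 = 65.012 ft²·°F·h/BTU
Q = 202.9 × (72.18 − 34.68) / 65.012 = 117.04 BTU/h
E = 117.04 × 2984 = 349240 BTU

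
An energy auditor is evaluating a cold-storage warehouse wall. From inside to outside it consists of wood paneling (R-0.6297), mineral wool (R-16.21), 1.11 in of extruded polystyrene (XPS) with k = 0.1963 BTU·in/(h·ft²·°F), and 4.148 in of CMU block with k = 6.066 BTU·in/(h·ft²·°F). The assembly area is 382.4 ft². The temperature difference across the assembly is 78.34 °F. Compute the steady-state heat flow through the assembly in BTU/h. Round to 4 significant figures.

1.11/0.1963 = 5.6546
4.148/6.066 = 0.68381
R_total = 0.6297 + 16.21 + 5.6546 + 0.68381 = 23.178 ft²·°F·h/BTU
Q = A·ΔT/R = 382.4 × 78.34 / 23.178 = 1292.5 BTU/h

1292 BTU/h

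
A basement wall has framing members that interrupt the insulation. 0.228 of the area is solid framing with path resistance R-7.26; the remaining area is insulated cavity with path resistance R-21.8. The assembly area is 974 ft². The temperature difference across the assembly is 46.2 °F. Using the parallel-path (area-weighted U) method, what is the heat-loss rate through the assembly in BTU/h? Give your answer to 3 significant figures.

3010 BTU/h

U_eff = 0.772/21.8 + 0.228/7.26 = 0.03541 + 0.0314 = 0.06682
R_eff = 1/U_eff = 14.97 ft²·°F·h/BTU
Q = 974 × 46.2 / 14.97 = 3007 BTU/h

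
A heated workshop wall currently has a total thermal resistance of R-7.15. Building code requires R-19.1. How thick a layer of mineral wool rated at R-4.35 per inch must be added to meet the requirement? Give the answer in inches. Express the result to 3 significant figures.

ΔR = 19.1 − 7.15 = 11.95 ft²·°F·h/BTU
L = ΔR / (R/in) = 11.95/4.35 = 2.747 in

2.75 in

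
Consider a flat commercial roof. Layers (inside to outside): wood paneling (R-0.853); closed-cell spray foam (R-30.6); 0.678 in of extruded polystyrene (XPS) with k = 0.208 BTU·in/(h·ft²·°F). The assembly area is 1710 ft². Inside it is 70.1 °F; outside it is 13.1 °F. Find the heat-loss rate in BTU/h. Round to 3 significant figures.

2810 BTU/h

0.678/0.208 = 3.26
R_total = 0.853 + 30.6 + 3.26 = 34.71 ft²·°F·h/BTU
Q = A·ΔT/R = 1710 × (70.1 − 13.1) / 34.71 = 2808 BTU/h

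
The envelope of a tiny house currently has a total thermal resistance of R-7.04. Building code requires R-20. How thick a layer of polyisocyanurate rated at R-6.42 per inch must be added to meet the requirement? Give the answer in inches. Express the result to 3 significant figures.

ΔR = 20 − 7.04 = 12.96 ft²·°F·h/BTU
L = ΔR / (R/in) = 12.96/6.42 = 2.019 in

2.02 in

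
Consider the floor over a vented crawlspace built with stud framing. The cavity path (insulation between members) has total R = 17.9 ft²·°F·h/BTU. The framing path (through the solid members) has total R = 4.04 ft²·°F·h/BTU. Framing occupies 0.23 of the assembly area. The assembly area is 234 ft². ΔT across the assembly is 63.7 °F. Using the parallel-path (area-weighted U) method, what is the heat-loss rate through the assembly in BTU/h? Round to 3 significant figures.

U_eff = 0.77/17.9 + 0.23/4.04 = 0.04302 + 0.05693 = 0.09995
R_eff = 1/U_eff = 10.01 ft²·°F·h/BTU
Q = 234 × 63.7 / 10.01 = 1490 BTU/h

1490 BTU/h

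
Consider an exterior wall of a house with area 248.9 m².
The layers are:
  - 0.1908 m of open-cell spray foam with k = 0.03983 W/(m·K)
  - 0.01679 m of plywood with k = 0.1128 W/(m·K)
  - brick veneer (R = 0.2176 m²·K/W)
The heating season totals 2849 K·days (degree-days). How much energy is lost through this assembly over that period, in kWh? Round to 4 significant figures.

0.1908/0.03983 = 4.7904
0.01679/0.1128 = 0.14885
R_total = 4.7904 + 0.14885 + 0.2176 = 5.1568 m²·K/W
E = A × HDD × 24 / R / 1000 = 248.9 × 2849 × 24 / 5.1568 / 1000 = 3300.3 kWh

3300 kWh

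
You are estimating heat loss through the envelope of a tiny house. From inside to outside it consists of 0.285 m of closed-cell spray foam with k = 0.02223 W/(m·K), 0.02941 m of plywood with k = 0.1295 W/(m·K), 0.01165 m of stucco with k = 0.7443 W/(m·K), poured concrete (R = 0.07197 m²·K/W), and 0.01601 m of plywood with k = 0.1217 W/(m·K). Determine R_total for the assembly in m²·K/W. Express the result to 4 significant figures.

0.285/0.02223 = 12.821
0.02941/0.1295 = 0.2271
0.01165/0.7443 = 0.015652
0.01601/0.1217 = 0.13155
R_total = 12.821 + 0.2271 + 0.015652 + 0.07197 + 0.13155 = 13.267 m²·K/W

13.27 m²·K/W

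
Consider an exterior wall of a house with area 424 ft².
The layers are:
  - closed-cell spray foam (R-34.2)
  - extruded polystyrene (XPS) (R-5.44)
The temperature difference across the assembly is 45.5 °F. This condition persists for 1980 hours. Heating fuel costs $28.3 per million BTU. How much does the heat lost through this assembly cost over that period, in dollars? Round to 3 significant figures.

27.3 dollars

R_total = 34.2 + 5.44 = 39.64 ft²·°F·h/BTU
Q = 424 × 45.5 / 39.64 = 486.7 BTU/h
E = 486.7 × 1980 = 963600 BTU
Cost = 963600/10⁶ × 28.3 = $27.27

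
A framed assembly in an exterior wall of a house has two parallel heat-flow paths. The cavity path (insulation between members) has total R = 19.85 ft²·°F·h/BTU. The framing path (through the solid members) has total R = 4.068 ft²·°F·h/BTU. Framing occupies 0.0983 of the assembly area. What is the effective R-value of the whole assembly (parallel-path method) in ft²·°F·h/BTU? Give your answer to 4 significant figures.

U_eff = 0.9017/19.85 + 0.0983/4.068 = 0.045426 + 0.024164 = 0.06959
R_eff = 1/U_eff = 14.37 ft²·°F·h/BTU

14.37 ft²·°F·h/BTU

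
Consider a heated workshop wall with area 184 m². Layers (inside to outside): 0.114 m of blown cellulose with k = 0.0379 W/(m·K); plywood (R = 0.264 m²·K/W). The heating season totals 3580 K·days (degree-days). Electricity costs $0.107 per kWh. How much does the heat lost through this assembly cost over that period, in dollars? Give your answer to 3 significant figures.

517 dollars

0.114/0.0379 = 3.008
R_total = 3.008 + 0.264 = 3.272 m²·K/W
E = A × HDD × 24 / R / 1000 = 184 × 3580 × 24 / 3.272 / 1000 = 4832 kWh
Cost = 4832 × 0.107 = $517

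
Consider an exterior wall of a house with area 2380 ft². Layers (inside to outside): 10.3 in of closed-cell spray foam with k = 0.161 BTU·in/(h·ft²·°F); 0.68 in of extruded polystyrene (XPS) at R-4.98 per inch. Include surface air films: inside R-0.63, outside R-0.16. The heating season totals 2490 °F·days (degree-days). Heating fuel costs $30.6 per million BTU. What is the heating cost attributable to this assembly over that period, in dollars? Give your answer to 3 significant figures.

10.3/0.161 = 63.98
0.68 × 4.98 = 3.386
R_total = 0.63 + 63.98 + 3.386 + 0.16 = 68.15 ft²·°F·h/BTU
E = A × HDD × 24 / R = 2380 × 2490 × 24 / 68.15 = 2087000 BTU
Cost = 2087000/10⁶ × 30.6 = $63.86

63.9 dollars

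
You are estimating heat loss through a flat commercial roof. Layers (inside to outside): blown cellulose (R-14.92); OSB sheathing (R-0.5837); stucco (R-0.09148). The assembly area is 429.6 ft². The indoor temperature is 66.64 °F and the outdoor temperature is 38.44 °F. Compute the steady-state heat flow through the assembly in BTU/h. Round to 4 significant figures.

R_total = 14.92 + 0.5837 + 0.09148 = 15.595 ft²·°F·h/BTU
Q = A·ΔT/R = 429.6 × (66.64 − 38.44) / 15.595 = 776.82 BTU/h

776.8 BTU/h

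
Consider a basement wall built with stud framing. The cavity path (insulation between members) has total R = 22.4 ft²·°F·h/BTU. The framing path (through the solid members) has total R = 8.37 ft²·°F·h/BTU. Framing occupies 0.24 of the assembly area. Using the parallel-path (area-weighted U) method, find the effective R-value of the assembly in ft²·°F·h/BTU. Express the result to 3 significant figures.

U_eff = 0.76/22.4 + 0.24/8.37 = 0.03393 + 0.02867 = 0.0626
R_eff = 1/U_eff = 15.97 ft²·°F·h/BTU

16.0 ft²·°F·h/BTU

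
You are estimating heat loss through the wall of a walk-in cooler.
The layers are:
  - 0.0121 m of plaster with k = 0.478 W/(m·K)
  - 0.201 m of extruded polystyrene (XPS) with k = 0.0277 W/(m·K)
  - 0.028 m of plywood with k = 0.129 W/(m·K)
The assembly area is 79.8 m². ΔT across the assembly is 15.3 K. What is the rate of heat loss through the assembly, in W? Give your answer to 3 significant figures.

0.0121/0.478 = 0.02531
0.201/0.0277 = 7.256
0.028/0.129 = 0.2171
R_total = 0.02531 + 7.256 + 0.2171 = 7.499 m²·K/W
Q = A·ΔT/R = 79.8 × 15.3 / 7.499 = 162.8 W

163 W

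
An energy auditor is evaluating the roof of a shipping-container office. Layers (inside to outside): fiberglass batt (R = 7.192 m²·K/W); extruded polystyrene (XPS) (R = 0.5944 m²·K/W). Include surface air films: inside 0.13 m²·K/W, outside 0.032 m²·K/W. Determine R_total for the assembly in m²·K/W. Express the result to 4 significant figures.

7.948 m²·K/W

R_total = 0.13 + 7.192 + 0.5944 + 0.032 = 7.9484 m²·K/W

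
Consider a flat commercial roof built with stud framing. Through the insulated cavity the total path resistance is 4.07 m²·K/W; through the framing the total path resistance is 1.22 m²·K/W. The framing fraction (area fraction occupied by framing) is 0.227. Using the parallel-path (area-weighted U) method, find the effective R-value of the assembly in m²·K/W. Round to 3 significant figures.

2.66 m²·K/W

U_eff = 0.773/4.07 + 0.227/1.22 = 0.1899 + 0.1861 = 0.376
R_eff = 1/U_eff = 2.66 m²·K/W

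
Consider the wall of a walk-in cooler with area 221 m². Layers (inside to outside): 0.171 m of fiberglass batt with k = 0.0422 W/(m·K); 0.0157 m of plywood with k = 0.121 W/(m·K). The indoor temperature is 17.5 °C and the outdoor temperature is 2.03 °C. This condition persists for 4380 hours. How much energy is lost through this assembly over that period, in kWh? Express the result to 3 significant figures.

0.171/0.0422 = 4.052
0.0157/0.121 = 0.1298
R_total = 4.052 + 0.1298 = 4.182 m²·K/W
Q = 221 × (17.5 − 2.03) / 4.182 = 817.5 W
E = 817.5 W × 4380 h / 1000 = 3581 kWh

3580 kWh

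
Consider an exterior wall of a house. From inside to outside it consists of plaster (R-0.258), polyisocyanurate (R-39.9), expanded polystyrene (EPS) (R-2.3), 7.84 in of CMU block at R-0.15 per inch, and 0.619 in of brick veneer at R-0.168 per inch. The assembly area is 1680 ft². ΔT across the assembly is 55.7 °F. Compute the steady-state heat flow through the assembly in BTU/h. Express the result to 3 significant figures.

7.84 × 0.15 = 1.176
0.619 × 0.168 = 0.104
R_total = 0.258 + 39.9 + 2.3 + 1.176 + 0.104 = 43.74 ft²·°F·h/BTU
Q = A·ΔT/R = 1680 × 55.7 / 43.74 = 2139 BTU/h

2140 BTU/h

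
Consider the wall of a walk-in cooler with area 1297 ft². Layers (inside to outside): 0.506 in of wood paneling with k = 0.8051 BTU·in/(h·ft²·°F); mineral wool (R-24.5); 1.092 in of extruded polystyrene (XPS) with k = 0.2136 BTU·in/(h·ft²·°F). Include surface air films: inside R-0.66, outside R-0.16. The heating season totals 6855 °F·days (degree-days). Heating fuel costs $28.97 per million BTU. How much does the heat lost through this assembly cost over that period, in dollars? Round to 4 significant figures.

0.506/0.8051 = 0.62849
1.092/0.2136 = 5.1124
R_total = 0.66 + 0.62849 + 24.5 + 5.1124 + 0.16 = 31.061 ft²·°F·h/BTU
E = A × HDD × 24 / R = 1297 × 6855 × 24 / 31.061 = 6869800 BTU
Cost = 6869800/10⁶ × 28.97 = $199.02

199.0 dollars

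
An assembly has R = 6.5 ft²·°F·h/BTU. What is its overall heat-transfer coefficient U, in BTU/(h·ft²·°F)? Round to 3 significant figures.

U = 1/R = 1/6.5 = 0.1538

0.154 BTU/(h·ft²·°F)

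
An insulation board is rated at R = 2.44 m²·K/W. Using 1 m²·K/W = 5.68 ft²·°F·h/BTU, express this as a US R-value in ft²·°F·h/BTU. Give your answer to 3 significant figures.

13.9 ft²·°F·h/BTU

R_US = 2.44 × 5.68 = 13.86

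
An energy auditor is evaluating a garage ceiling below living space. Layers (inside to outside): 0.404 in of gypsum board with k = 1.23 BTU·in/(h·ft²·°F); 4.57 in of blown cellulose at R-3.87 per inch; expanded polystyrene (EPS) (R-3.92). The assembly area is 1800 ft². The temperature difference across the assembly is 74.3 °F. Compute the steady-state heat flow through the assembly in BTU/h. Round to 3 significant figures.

6100 BTU/h

0.404/1.23 = 0.3285
4.57 × 3.87 = 17.69
R_total = 0.3285 + 17.69 + 3.92 = 21.93 ft²·°F·h/BTU
Q = A·ΔT/R = 1800 × 74.3 / 21.93 = 6097 BTU/h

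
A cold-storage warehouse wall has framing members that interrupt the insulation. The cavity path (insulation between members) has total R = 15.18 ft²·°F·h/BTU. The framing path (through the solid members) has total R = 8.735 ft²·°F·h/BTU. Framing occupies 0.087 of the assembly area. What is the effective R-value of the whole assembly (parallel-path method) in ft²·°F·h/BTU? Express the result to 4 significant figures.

14.26 ft²·°F·h/BTU

U_eff = 0.913/15.18 + 0.087/8.735 = 0.060145 + 0.0099599 = 0.070105
R_eff = 1/U_eff = 14.264 ft²·°F·h/BTU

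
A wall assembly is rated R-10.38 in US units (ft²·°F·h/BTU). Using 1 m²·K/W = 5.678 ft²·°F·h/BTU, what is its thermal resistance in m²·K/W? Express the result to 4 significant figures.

1.828 m²·K/W

R_SI = 10.38/5.678 = 1.8281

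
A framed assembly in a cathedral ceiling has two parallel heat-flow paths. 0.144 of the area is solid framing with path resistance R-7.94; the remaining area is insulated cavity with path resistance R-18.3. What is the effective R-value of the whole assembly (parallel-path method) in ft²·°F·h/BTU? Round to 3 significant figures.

U_eff = 0.856/18.3 + 0.144/7.94 = 0.04678 + 0.01814 = 0.06491
R_eff = 1/U_eff = 15.41 ft²·°F·h/BTU

15.4 ft²·°F·h/BTU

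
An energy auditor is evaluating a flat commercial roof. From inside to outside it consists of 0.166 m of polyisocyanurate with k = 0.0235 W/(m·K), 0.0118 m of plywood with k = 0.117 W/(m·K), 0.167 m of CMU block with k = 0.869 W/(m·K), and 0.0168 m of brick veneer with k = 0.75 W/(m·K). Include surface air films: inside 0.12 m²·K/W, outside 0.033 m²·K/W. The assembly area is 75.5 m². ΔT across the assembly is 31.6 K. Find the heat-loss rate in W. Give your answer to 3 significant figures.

317 W

0.166/0.0235 = 7.064
0.0118/0.117 = 0.1009
0.167/0.869 = 0.1922
0.0168/0.75 = 0.0224
R_total = 0.12 + 7.064 + 0.1009 + 0.1922 + 0.0224 + 0.033 = 7.532 m²·K/W
Q = A·ΔT/R = 75.5 × 31.6 / 7.532 = 316.7 W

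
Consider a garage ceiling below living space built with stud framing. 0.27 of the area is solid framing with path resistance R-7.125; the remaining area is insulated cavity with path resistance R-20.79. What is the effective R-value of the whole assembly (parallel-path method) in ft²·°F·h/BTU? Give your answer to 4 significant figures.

13.70 ft²·°F·h/BTU

U_eff = 0.73/20.79 + 0.27/7.125 = 0.035113 + 0.037895 = 0.073008
R_eff = 1/U_eff = 13.697 ft²·°F·h/BTU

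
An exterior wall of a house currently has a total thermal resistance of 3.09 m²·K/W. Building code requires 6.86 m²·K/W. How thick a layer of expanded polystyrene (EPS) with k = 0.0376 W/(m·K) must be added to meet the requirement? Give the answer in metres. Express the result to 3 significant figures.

0.142 m

ΔR = 6.86 − 3.09 = 3.77 m²·K/W
L = ΔR × k = 3.77 × 0.0376 = 0.1418 m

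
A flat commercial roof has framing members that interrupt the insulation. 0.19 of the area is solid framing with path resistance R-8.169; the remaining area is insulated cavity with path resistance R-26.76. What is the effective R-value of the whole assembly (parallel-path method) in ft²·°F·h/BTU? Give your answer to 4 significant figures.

U_eff = 0.81/26.76 + 0.19/8.169 = 0.030269 + 0.023259 = 0.053528
R_eff = 1/U_eff = 18.682 ft²·°F·h/BTU

18.68 ft²·°F·h/BTU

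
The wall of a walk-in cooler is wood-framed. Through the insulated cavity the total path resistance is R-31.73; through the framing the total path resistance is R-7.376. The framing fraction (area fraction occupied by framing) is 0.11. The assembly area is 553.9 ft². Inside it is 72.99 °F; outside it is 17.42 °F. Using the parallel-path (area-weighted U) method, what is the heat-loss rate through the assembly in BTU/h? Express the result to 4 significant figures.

1322 BTU/h

U_eff = 0.89/31.73 + 0.11/7.376 = 0.028049 + 0.014913 = 0.042962
R_eff = 1/U_eff = 23.276 ft²·°F·h/BTU
Q = 553.9 × (72.99 − 17.42) / 23.276 = 1322.4 BTU/h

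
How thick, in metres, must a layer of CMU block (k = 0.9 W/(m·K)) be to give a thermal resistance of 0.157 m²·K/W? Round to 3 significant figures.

0.141 m

L = R·k = 0.157 × 0.9 = 0.1413 m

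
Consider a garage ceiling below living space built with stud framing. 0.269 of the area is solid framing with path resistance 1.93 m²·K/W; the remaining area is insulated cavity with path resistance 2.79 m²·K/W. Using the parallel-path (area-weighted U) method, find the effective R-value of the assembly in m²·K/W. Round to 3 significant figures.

U_eff = 0.731/2.79 + 0.269/1.93 = 0.262 + 0.1394 = 0.4014
R_eff = 1/U_eff = 2.491 m²·K/W

2.49 m²·K/W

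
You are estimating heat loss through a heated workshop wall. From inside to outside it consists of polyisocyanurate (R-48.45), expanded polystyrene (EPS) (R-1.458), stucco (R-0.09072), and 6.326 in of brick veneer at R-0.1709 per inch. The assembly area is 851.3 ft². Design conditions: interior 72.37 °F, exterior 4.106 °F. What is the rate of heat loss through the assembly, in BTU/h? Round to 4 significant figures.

1138 BTU/h

6.326 × 0.1709 = 1.0811
R_total = 48.45 + 1.458 + 0.09072 + 1.0811 = 51.08 ft²·°F·h/BTU
Q = A·ΔT/R = 851.3 × (72.37 − 4.106) / 51.08 = 1137.7 BTU/h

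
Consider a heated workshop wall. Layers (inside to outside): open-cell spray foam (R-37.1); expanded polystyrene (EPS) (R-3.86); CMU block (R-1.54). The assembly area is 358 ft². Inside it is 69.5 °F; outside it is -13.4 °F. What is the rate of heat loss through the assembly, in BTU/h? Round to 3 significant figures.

698 BTU/h

R_total = 37.1 + 3.86 + 1.54 = 42.5 ft²·°F·h/BTU
Q = A·ΔT/R = 358 × (69.5 − (-13.4)) / 42.5 = 698.3 BTU/h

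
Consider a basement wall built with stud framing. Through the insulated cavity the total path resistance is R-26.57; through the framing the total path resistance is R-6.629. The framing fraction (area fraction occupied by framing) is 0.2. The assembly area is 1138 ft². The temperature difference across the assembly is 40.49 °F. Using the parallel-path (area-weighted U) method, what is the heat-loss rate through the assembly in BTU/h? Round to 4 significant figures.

2778 BTU/h

U_eff = 0.8/26.57 + 0.2/6.629 = 0.030109 + 0.03017 = 0.06028
R_eff = 1/U_eff = 16.589 ft²·°F·h/BTU
Q = 1138 × 40.49 / 16.589 = 2777.5 BTU/h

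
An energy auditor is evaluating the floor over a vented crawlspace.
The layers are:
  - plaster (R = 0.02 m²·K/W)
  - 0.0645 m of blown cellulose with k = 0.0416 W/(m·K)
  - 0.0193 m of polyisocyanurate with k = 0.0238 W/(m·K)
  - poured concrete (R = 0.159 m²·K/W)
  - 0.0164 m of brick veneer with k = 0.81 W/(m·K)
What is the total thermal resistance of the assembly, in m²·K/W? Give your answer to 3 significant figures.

2.56 m²·K/W

0.0645/0.0416 = 1.55
0.0193/0.0238 = 0.8109
0.0164/0.81 = 0.02025
R_total = 0.02 + 1.55 + 0.8109 + 0.159 + 0.02025 = 2.561 m²·K/W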